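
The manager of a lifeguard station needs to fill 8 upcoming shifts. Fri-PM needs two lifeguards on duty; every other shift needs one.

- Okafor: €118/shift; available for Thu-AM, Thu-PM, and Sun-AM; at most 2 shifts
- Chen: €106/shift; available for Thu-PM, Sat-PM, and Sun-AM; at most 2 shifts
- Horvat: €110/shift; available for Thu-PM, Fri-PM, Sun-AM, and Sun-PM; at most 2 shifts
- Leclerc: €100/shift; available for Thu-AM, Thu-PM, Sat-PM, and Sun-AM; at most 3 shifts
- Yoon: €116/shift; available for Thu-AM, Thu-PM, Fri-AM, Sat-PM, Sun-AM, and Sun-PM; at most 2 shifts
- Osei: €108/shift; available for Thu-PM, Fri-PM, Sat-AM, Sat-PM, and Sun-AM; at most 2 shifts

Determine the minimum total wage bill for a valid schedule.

Fri-AM can only be covered by Yoon, so that assignment is forced.
Fri-PM can only be covered by Horvat and Osei, so that assignment is forced.
Sat-AM can only be covered by Osei, so that assignment is forced.
Picking the cheapest available lifeguard for each shift independently would cost €952, but that ignores the shift limits.
An optimal schedule: Thu-AM→Leclerc, Thu-PM→Leclerc, Fri-AM→Yoon, Fri-PM→Osei+Horvat, Sat-AM→Osei, Sat-PM→Leclerc, Sun-AM→Chen, Sun-PM→Horvat.
Total: 100 + 100 + 116 + 108 + 110 + 108 + 100 + 106 + 110 = €958.

€958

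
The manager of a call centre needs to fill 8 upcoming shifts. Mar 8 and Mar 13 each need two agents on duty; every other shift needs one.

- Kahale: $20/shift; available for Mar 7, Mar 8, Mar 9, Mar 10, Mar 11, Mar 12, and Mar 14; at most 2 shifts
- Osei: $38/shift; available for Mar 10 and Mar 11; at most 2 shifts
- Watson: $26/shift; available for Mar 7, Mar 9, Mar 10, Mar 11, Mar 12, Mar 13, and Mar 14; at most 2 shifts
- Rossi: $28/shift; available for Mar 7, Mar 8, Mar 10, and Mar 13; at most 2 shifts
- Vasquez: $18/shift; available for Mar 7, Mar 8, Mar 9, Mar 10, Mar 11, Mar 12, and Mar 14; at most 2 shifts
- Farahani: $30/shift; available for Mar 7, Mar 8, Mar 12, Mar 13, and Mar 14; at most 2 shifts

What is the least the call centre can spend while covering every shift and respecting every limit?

Picking the cheapest available agent for each shift independently would cost $200, but that ignores the shift limits.
An optimal schedule: Mar 7→Farahani, Mar 8→Rossi+Farahani, Mar 9→Vasquez, Mar 10→Watson, Mar 11→Vasquez, Mar 12→Kahale, Mar 13→Watson+Rossi, Mar 14→Kahale.
Total: 30 + 28 + 30 + 18 + 26 + 18 + 20 + 26 + 28 + 20 = $244.

$244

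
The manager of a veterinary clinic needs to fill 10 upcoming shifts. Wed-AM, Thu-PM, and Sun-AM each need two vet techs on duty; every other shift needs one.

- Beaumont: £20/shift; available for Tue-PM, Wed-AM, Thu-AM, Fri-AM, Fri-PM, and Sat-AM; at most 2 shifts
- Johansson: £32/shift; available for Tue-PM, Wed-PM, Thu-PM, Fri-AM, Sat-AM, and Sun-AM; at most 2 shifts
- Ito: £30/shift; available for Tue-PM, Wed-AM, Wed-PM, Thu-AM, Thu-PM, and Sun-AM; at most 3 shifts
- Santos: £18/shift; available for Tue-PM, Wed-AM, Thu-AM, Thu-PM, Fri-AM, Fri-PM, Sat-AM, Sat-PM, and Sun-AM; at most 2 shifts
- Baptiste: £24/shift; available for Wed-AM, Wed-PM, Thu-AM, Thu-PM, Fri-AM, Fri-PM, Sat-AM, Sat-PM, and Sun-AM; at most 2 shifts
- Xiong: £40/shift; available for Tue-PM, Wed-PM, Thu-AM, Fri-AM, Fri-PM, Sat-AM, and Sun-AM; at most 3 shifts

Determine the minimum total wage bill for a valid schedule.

Picking the cheapest available vet tech for each shift independently would cost £254, but that ignores the shift limits.
An optimal schedule: Tue-PM→Beaumont, Wed-AM→Ito+Santos, Wed-PM→Johansson, Thu-AM→Ito, Thu-PM→Ito+Baptiste, Fri-AM→Johansson, Fri-PM→Beaumont, Sat-AM→Xiong, Sat-PM→Santos, Sun-AM→Baptiste+Xiong.
Total: 20 + 30 + 18 + 32 + 30 + 30 + 24 + 32 + 20 + 40 + 18 + 24 + 40 = £358.

£358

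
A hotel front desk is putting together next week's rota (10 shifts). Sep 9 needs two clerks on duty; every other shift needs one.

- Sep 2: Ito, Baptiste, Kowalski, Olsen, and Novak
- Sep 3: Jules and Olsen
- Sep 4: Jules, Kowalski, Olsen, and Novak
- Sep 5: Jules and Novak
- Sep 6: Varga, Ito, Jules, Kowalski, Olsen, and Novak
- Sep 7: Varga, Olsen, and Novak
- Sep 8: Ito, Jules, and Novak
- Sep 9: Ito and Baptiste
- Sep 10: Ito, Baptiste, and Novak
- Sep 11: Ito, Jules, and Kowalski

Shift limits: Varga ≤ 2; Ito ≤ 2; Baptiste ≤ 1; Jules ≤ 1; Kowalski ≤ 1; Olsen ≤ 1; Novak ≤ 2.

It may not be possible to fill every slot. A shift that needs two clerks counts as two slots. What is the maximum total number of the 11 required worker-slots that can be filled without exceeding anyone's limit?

10

Total capacity across all clerks is 2+2+1+1+1+1+2 = 10, and 11 slots are needed, so at most 10 can be filled.
An assignment achieving 10: Sep 3→Jules, Sep 4→Olsen, Sep 5→Novak, Sep 6→Varga, Sep 7→Varga, Sep 8→Ito, Sep 9→Ito+Baptiste, Sep 10→Novak, Sep 11→Kowalski.
Loads: Varga 2/2, Ito 2/2, Baptiste 1/1, Jules 1/1, Kowalski 1/1, Olsen 1/1, Novak 2/2.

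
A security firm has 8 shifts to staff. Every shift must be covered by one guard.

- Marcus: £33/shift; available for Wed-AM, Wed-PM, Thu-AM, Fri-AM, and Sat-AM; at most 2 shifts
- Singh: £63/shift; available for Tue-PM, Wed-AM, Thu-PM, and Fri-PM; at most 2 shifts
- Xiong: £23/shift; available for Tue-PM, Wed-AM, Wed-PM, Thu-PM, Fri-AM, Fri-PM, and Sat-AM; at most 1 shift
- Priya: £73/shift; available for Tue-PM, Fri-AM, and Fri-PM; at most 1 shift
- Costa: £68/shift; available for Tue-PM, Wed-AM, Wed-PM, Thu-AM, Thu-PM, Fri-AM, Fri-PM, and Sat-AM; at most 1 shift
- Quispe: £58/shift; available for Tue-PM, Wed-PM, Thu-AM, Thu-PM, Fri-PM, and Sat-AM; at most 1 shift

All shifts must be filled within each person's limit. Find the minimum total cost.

Picking the cheapest available guard for each shift independently would cost £194, but that ignores the shift limits.
An optimal schedule: Tue-PM→Singh, Wed-AM→Marcus, Wed-PM→Xiong, Thu-AM→Marcus, Thu-PM→Singh, Fri-AM→Priya, Fri-PM→Quispe, Sat-AM→Costa.
Total: 63 + 33 + 23 + 33 + 63 + 73 + 58 + 68 = £414.

£414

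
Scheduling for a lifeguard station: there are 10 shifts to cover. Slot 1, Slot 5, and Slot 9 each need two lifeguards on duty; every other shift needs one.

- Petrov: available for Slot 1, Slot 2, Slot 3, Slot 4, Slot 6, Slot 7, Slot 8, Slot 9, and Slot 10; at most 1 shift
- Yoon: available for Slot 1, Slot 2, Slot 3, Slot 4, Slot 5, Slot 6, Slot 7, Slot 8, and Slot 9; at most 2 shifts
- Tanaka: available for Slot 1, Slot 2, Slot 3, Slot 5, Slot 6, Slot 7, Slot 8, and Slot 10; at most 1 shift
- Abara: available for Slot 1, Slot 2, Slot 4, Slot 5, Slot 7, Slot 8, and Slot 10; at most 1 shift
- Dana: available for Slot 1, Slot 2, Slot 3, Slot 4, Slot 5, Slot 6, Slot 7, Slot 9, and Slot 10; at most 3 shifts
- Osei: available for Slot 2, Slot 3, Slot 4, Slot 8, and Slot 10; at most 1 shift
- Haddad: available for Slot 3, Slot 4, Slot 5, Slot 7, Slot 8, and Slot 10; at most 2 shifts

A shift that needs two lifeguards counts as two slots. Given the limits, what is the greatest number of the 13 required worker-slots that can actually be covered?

11

Total capacity across all lifeguards is 1+2+1+1+3+1+2 = 11, and 13 slots are needed, so at most 11 can be filled.
An assignment achieving 11: Slot 1→Tanaka+Abara, Slot 2→Dana, Slot 3→Dana, Slot 4→Osei, Slot 5→Dana+Haddad, Slot 6→Yoon, Slot 7→Haddad, Slot 9→Petrov+Yoon.
Loads: Petrov 1/1, Yoon 2/2, Tanaka 1/1, Abara 1/1, Dana 3/3, Osei 1/1, Haddad 2/2.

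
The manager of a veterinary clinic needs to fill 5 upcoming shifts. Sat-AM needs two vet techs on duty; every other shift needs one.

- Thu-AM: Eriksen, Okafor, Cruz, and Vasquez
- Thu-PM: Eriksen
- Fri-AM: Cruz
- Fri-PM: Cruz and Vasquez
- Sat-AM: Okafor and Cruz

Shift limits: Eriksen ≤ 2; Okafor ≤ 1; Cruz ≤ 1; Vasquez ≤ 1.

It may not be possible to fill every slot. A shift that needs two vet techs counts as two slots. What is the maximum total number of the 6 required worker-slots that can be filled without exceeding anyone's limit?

5

Total capacity across all vet techs is 2+1+1+1 = 5, and 6 slots are needed, so at most 5 can be filled.
An assignment achieving 5: Thu-AM→Eriksen, Thu-PM→Eriksen, Fri-AM→Cruz, Fri-PM→Vasquez, Sat-AM→Okafor.
Loads: Eriksen 2/2, Okafor 1/1, Cruz 1/1, Vasquez 1/1.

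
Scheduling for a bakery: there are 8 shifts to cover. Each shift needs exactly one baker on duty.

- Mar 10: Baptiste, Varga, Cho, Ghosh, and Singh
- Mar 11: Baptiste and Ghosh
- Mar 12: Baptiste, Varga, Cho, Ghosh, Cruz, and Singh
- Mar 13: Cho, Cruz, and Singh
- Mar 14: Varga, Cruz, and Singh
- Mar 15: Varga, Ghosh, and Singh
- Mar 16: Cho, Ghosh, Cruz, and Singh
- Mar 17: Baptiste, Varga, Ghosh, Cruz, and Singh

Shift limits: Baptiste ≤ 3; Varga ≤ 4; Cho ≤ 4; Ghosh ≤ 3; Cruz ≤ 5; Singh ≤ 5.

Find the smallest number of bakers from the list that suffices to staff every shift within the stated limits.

2

8 slots to fill and no one can take more than 5, so at least ⌈8/5⌉ = 2 bakers are needed.
Baptiste and Singh alone can cover everything: Mar 10→Baptiste, Mar 11→Baptiste, Mar 12→Baptiste, Mar 13→Singh, Mar 14→Singh, Mar 15→Singh, Mar 16→Singh, Mar 17→Singh.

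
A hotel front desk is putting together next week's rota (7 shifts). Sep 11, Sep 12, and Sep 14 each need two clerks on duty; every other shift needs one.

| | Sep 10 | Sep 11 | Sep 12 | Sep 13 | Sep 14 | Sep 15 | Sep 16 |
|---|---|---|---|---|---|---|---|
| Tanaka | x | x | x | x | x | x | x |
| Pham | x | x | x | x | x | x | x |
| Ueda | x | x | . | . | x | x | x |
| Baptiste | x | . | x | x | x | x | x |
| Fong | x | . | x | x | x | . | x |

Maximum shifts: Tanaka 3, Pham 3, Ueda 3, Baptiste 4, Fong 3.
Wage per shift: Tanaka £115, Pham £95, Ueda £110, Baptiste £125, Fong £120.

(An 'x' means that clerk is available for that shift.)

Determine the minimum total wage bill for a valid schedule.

£1080

Picking the cheapest available clerk for each shift independently would cost £1000, but that ignores the shift limits.
An optimal schedule: Sep 10→Ueda, Sep 11→Pham+Ueda, Sep 12→Tanaka+Fong, Sep 13→Pham, Sep 14→Ueda+Tanaka, Sep 15→Pham, Sep 16→Tanaka.
Total: 110 + 95 + 110 + 115 + 120 + 95 + 110 + 115 + 95 + 115 = £1080.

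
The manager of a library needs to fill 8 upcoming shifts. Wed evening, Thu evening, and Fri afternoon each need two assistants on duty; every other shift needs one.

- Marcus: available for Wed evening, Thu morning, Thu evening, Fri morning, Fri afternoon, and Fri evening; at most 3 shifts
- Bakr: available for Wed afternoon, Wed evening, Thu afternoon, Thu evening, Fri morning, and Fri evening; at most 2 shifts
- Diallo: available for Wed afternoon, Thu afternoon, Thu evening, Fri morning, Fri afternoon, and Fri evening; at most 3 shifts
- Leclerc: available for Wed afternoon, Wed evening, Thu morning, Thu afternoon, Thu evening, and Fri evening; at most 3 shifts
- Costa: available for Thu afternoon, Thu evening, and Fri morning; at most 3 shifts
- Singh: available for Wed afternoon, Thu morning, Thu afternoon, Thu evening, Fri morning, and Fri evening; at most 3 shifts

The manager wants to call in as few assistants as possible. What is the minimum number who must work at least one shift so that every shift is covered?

11 slots to fill and no one can take more than 3, so at least ⌈11/3⌉ = 4 assistants are needed.
Marcus, Bakr, Diallo, and Leclerc alone can cover everything: Wed afternoon→Bakr, Wed evening→Marcus+Bakr, Thu morning→Marcus, Thu afternoon→Leclerc, Thu evening→Diallo+Leclerc, Fri morning→Diallo, Fri afternoon→Marcus+Diallo, Fri evening→Leclerc.

4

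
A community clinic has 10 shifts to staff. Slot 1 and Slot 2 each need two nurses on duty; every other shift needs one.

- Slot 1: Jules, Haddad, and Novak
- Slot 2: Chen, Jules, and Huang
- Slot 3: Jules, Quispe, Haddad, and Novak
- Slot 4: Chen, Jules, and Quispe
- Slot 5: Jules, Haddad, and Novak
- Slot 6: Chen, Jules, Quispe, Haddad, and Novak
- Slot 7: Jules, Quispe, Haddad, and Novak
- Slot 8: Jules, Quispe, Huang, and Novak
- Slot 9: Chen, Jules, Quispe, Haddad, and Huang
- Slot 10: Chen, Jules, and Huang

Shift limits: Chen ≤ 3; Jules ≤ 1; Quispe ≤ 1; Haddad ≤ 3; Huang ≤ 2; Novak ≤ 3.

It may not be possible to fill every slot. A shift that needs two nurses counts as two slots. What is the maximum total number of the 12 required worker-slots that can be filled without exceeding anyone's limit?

12

Total capacity across all nurses is 3+1+1+3+2+3 = 13, and 12 slots are needed, so at most 12 can be filled.
An assignment achieving 12: Slot 1→Jules+Haddad, Slot 2→Chen+Huang, Slot 3→Quispe, Slot 4→Chen, Slot 5→Haddad, Slot 6→Novak, Slot 7→Haddad, Slot 8→Novak, Slot 9→Huang, Slot 10→Chen.
Loads: Chen 3/3, Jules 1/1, Quispe 1/1, Haddad 3/3, Huang 2/2, Novak 2/3.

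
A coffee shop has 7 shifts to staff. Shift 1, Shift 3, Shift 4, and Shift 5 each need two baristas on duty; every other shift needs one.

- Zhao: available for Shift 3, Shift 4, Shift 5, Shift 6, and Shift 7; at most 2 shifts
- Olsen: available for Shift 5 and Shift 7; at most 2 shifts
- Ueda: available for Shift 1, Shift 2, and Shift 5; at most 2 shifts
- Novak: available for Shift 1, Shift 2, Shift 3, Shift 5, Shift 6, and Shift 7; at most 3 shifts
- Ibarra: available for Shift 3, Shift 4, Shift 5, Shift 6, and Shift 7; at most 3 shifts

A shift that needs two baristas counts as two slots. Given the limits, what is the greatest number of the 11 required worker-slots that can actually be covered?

Total capacity across all baristas is 2+2+2+3+3 = 12, and 11 slots are needed, so at most 11 can be filled.
An assignment achieving 11: Shift 1→Ueda+Novak, Shift 2→Ueda, Shift 3→Zhao+Novak, Shift 4→Zhao+Ibarra, Shift 5→Olsen+Ibarra, Shift 6→Novak, Shift 7→Olsen.
Loads: Zhao 2/2, Olsen 2/2, Ueda 2/2, Novak 3/3, Ibarra 2/3.

11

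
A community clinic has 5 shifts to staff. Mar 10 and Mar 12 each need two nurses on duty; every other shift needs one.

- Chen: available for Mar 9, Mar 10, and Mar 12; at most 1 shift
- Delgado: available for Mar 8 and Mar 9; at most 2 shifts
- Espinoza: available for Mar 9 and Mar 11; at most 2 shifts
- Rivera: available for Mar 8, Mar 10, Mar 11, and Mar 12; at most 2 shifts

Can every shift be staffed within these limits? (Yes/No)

No

Total capacity is 7 and 7 slots are needed, so capacity alone doesn't rule it out.
Shifts {Mar 10, Mar 12} need 4 worker-slots in total, but the nurses available for any of those shifts (Chen and Rivera) can supply at most 3 among them. So no valid schedule exists.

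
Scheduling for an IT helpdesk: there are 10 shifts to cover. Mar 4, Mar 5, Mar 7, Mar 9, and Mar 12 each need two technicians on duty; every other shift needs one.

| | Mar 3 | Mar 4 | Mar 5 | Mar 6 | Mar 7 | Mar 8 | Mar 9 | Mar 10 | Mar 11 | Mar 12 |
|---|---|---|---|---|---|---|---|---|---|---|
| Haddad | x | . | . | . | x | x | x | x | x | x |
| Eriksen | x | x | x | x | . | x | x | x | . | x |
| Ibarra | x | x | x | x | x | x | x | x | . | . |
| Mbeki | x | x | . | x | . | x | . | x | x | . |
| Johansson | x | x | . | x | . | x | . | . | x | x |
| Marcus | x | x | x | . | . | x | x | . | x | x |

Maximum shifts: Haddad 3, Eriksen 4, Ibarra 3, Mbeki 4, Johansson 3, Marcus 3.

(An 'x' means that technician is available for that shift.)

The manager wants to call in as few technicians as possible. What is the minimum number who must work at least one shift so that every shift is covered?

15 slots to fill and no one can take more than 4, so at least ⌈15/4⌉ = 4 technicians are needed.
Any 4 technicians together have capacity at most 4+4+3+3 = 14 < 15 slots, so 4 can never suffice.
Haddad, Eriksen, Ibarra, Mbeki, and Johansson alone can cover everything: Mar 3→Mbeki, Mar 4→Mbeki+Johansson, Mar 5→Eriksen+Ibarra, Mar 6→Eriksen, Mar 7→Haddad+Ibarra, Mar 8→Mbeki, Mar 9→Haddad+Eriksen, Mar 10→Ibarra, Mar 11→Haddad, Mar 12→Eriksen+Johansson.

5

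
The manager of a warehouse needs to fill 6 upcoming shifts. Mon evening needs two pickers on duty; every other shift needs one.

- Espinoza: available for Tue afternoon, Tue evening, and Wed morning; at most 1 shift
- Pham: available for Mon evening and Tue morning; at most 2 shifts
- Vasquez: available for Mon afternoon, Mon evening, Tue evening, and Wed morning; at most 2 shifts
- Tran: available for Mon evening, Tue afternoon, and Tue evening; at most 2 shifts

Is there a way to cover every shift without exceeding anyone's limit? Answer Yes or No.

Mon afternoon can only be covered by Vasquez, so that assignment is forced.
Tue morning can only be covered by Pham, so that assignment is forced.
One valid schedule: Mon afternoon→Vasquez, Mon evening→Pham+Tran, Tue morning→Pham, Tue afternoon→Espinoza, Tue evening→Tran, Wed morning→Vasquez.
Loads: Espinoza 1/1, Pham 2/2, Vasquez 2/2, Tran 2/2 — all within limits.

Yes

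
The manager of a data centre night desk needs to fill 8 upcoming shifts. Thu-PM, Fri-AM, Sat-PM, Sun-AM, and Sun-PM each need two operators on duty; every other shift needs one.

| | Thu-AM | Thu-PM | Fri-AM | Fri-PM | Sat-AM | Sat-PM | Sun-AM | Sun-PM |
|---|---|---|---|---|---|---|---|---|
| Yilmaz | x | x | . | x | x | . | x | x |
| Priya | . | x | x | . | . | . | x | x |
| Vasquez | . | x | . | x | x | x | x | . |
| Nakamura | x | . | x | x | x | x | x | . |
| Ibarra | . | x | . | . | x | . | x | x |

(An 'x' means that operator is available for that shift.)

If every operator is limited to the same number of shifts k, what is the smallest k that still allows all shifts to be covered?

3

With 5 operators and 13 worker-slots to fill, someone must work at least ⌈13/5⌉ = 3 shifts, so k ≥ 3.
k = 3 works: Thu-AM→Yilmaz, Thu-PM→Priya+Vasquez, Fri-AM→Priya+Nakamura, Fri-PM→Yilmaz, Sat-AM→Vasquez, Sat-PM→Vasquez+Nakamura, Sun-AM→Nakamura+Ibarra, Sun-PM→Yilmaz+Priya.
Loads: Yilmaz 3, Priya 3, Vasquez 3, Nakamura 3, Ibarra 1 — all ≤ 3.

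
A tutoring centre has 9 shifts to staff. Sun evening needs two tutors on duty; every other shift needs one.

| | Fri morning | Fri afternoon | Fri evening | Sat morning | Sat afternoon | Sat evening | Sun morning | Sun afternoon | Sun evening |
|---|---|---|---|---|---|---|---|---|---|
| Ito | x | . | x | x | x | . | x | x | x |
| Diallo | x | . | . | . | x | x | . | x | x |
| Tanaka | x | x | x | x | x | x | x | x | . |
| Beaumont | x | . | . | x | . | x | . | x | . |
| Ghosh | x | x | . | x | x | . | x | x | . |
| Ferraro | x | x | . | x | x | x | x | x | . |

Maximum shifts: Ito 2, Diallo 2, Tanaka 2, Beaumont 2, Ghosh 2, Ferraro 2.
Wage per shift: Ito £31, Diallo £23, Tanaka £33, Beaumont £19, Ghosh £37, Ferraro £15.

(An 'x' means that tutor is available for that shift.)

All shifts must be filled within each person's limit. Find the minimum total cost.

£242

Sun evening can only be covered by Ito and Diallo, so that assignment is forced.
Picking the cheapest available tutor for each shift independently would cost £190, but that ignores the shift limits.
An optimal schedule: Fri morning→Beaumont, Fri afternoon→Ferraro, Fri evening→Ito, Sat morning→Beaumont, Sat afternoon→Diallo, Sat evening→Ferraro, Sun morning→Tanaka, Sun afternoon→Tanaka, Sun evening→Diallo+Ito.
Total: 19 + 15 + 31 + 19 + 23 + 15 + 33 + 33 + 23 + 31 = £242.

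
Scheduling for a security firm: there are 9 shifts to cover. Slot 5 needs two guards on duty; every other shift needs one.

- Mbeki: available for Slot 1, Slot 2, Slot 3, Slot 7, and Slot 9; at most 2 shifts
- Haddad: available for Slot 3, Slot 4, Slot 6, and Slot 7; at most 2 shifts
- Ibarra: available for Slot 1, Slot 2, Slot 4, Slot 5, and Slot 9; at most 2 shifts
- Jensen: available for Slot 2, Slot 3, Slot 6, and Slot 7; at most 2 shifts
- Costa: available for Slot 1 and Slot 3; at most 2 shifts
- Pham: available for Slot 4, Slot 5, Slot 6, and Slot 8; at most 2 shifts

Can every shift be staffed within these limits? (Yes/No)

Slot 5 can only be covered by Ibarra and Pham, so that assignment is forced.
Slot 8 can only be covered by Pham, so that assignment is forced.
One valid schedule: Slot 1→Mbeki, Slot 2→Ibarra, Slot 3→Jensen, Slot 4→Haddad, Slot 5→Ibarra+Pham, Slot 6→Haddad, Slot 7→Jensen, Slot 8→Pham, Slot 9→Mbeki.
Loads: Mbeki 2/2, Haddad 2/2, Ibarra 2/2, Jensen 2/2, Costa 0/2, Pham 2/2 — all within limits.

Yes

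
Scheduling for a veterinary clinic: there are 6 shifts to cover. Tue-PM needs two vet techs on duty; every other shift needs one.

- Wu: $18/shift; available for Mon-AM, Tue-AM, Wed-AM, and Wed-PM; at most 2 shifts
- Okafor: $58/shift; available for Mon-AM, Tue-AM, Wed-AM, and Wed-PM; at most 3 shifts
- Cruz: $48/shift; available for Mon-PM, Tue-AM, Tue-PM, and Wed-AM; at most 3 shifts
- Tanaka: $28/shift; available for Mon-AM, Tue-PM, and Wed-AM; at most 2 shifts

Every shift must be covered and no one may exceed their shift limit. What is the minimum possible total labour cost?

$236

Mon-PM can only be covered by Cruz, so that assignment is forced.
Tue-PM can only be covered by Cruz and Tanaka, so that assignment is forced.
Picking the cheapest available vet tech for each shift independently would cost $196, but that ignores the shift limits.
An optimal schedule: Mon-AM→Wu, Mon-PM→Cruz, Tue-AM→Cruz, Tue-PM→Tanaka+Cruz, Wed-AM→Tanaka, Wed-PM→Wu.
Total: 18 + 48 + 48 + 28 + 48 + 28 + 18 = $236.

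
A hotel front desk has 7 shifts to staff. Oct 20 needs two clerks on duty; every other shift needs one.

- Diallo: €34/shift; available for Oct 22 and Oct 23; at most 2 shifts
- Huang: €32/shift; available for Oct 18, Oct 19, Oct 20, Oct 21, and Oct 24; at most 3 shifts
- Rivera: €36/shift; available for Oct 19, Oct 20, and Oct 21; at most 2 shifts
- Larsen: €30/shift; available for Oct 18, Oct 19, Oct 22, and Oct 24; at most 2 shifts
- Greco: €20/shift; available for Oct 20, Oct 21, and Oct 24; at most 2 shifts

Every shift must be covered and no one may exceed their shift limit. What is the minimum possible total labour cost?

Oct 23 can only be covered by Diallo, so that assignment is forced.
Picking the cheapest available clerk for each shift independently would cost €216, but that ignores the shift limits.
An optimal schedule: Oct 18→Larsen, Oct 19→Huang, Oct 20→Greco+Huang, Oct 21→Greco, Oct 22→Larsen, Oct 23→Diallo, Oct 24→Huang.
Total: 30 + 32 + 20 + 32 + 20 + 30 + 34 + 32 = €230.

€230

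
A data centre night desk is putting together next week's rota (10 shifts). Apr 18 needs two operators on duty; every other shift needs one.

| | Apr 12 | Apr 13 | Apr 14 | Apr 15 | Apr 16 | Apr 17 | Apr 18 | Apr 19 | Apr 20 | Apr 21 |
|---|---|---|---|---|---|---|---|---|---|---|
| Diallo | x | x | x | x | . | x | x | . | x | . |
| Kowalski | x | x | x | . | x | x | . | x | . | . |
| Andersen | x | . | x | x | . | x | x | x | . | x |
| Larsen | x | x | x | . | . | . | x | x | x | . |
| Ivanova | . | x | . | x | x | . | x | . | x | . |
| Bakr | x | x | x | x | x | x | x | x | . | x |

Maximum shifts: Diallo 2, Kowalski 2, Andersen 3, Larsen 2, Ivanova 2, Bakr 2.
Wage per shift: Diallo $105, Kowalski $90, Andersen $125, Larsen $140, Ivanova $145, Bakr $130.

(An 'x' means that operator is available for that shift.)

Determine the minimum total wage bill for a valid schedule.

Picking the cheapest available operator for each shift independently would cost $1105, but that ignores the shift limits.
An optimal schedule: Apr 12→Andersen, Apr 13→Bakr, Apr 14→Larsen, Apr 15→Diallo, Apr 16→Kowalski, Apr 17→Kowalski, Apr 18→Bakr+Larsen, Apr 19→Andersen, Apr 20→Diallo, Apr 21→Andersen.
Total: 125 + 130 + 140 + 105 + 90 + 90 + 130 + 140 + 125 + 105 + 125 = $1305.

$1305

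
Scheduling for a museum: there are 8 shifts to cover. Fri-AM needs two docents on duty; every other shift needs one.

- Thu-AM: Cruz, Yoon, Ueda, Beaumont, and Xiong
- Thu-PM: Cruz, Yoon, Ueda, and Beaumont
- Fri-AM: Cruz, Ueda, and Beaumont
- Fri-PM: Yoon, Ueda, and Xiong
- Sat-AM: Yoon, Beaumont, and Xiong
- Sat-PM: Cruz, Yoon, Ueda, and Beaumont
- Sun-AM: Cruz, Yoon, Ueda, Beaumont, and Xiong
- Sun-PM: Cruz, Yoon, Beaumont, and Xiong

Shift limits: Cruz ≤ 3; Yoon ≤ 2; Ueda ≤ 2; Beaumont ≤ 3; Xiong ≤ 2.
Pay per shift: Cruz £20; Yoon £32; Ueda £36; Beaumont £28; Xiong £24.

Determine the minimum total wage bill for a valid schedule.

£224

Picking the cheapest available docent for each shift independently would cost £196, but that ignores the shift limits.
An optimal schedule: Thu-AM→Beaumont, Thu-PM→Cruz, Fri-AM→Cruz+Beaumont, Fri-PM→Xiong, Sat-AM→Xiong, Sat-PM→Cruz, Sun-AM→Yoon, Sun-PM→Beaumont.
Total: 28 + 20 + 20 + 28 + 24 + 24 + 20 + 32 + 28 = £224.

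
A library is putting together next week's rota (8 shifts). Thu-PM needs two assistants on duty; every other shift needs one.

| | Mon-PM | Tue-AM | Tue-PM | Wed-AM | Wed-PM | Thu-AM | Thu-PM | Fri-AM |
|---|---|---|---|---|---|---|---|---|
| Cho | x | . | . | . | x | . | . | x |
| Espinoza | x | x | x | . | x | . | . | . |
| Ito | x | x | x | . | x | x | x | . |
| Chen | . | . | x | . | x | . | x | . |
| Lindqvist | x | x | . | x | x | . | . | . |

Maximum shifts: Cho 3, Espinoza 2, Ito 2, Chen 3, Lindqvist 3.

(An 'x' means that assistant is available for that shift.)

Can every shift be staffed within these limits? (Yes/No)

Wed-AM can only be covered by Lindqvist, so that assignment is forced.
Thu-AM can only be covered by Ito, so that assignment is forced.
Thu-PM can only be covered by Ito and Chen, so that assignment is forced.
One valid schedule: Mon-PM→Cho, Tue-AM→Espinoza, Tue-PM→Espinoza, Wed-AM→Lindqvist, Wed-PM→Cho, Thu-AM→Ito, Thu-PM→Ito+Chen, Fri-AM→Cho.
Loads: Cho 3/3, Espinoza 2/2, Ito 2/2, Chen 1/3, Lindqvist 1/3 — all within limits.

Yes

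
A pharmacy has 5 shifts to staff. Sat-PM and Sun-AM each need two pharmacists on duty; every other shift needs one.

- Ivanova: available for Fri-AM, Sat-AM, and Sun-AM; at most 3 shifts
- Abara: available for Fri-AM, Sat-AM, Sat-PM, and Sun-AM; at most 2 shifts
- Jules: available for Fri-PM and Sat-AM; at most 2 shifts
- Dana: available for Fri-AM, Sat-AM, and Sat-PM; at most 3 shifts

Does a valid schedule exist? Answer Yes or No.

Fri-PM can only be covered by Jules, so that assignment is forced.
Sat-PM can only be covered by Abara and Dana, so that assignment is forced.
Sun-AM can only be covered by Ivanova and Abara, so that assignment is forced.
One valid schedule: Fri-AM→Ivanova, Fri-PM→Jules, Sat-AM→Ivanova, Sat-PM→Abara+Dana, Sun-AM→Ivanova+Abara.
Loads: Ivanova 3/3, Abara 2/2, Jules 1/2, Dana 1/3 — all within limits.

Yes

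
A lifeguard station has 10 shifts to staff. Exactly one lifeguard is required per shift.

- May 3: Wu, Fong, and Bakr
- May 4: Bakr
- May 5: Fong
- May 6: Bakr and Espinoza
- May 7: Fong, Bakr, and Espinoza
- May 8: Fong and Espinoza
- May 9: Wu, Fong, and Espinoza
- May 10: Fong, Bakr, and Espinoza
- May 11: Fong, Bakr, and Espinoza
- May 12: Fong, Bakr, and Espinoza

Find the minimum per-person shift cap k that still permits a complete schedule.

3

With 4 lifeguards and 10 worker-slots to fill, someone must work at least ⌈10/4⌉ = 3 shifts, so k ≥ 3.
k = 3 works: May 3→Wu, May 4→Bakr, May 5→Fong, May 6→Bakr, May 7→Fong, May 8→Fong, May 9→Wu, May 10→Bakr, May 11→Espinoza, May 12→Espinoza.
Loads: Wu 2, Fong 3, Bakr 3, Espinoza 2 — all ≤ 3.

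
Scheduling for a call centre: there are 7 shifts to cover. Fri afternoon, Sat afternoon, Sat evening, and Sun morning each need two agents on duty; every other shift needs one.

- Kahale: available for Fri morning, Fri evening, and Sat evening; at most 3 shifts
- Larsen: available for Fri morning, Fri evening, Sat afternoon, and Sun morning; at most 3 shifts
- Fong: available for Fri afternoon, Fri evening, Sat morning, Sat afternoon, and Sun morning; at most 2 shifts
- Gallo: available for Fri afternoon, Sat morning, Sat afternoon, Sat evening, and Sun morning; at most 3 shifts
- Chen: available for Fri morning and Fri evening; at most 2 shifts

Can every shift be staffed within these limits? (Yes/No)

Total capacity is 13 and 11 slots are needed, so capacity alone doesn't rule it out.
Shifts {Fri afternoon, Sat morning, Sat afternoon, Sat evening, Sun morning} need 9 worker-slots in total, but the agents available for any of those shifts (Kahale, Larsen, Fong, and Gallo) can supply at most 8 among them. So no valid schedule exists.

No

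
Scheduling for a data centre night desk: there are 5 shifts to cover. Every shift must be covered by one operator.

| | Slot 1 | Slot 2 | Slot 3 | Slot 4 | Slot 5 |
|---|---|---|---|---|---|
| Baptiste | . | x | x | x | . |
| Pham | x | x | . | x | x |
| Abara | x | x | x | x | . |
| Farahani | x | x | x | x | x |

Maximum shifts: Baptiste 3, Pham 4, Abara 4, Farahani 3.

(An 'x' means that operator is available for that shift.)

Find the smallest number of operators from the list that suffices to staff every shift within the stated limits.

2

5 slots to fill and no one can take more than 4, so at least ⌈5/4⌉ = 2 operators are needed.
Baptiste and Pham alone can cover everything: Slot 1→Pham, Slot 2→Baptiste, Slot 3→Baptiste, Slot 4→Baptiste, Slot 5→Pham.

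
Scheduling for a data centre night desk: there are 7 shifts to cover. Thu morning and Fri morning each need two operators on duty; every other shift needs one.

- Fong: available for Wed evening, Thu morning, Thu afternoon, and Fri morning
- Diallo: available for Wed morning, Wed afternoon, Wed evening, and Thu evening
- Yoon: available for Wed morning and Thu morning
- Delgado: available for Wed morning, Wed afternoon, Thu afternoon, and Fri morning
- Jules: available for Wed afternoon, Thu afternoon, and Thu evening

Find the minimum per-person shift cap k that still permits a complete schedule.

2

With 5 operators and 9 worker-slots to fill, someone must work at least ⌈9/5⌉ = 2 shifts, so k ≥ 2.
k = 2 works: Wed morning→Yoon, Wed afternoon→Delgado, Wed evening→Diallo, Thu morning→Fong+Yoon, Thu afternoon→Jules, Thu evening→Diallo, Fri morning→Fong+Delgado.
Loads: Fong 2, Diallo 2, Yoon 2, Delgado 2, Jules 1 — all ≤ 2.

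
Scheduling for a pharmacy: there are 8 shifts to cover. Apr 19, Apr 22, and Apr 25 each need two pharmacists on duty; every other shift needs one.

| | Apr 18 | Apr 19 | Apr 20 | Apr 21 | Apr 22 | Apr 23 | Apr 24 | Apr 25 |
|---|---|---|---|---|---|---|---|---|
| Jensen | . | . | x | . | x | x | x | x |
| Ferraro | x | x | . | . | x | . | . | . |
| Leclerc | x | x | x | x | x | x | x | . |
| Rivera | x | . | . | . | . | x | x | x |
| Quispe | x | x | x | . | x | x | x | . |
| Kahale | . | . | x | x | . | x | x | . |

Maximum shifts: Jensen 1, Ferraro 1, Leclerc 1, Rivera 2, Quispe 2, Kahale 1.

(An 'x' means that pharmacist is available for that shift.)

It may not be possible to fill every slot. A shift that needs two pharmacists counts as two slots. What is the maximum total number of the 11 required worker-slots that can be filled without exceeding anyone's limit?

Total capacity across all pharmacists is 1+1+1+2+2+1 = 8, and 11 slots are needed, so at most 8 can be filled.
An assignment achieving 8: Apr 18→Rivera, Apr 19→Ferraro+Quispe, Apr 20→Quispe, Apr 21→Leclerc, Apr 23→Kahale, Apr 25→Jensen+Rivera.
Loads: Jensen 1/1, Ferraro 1/1, Leclerc 1/1, Rivera 2/2, Quispe 2/2, Kahale 1/1.

8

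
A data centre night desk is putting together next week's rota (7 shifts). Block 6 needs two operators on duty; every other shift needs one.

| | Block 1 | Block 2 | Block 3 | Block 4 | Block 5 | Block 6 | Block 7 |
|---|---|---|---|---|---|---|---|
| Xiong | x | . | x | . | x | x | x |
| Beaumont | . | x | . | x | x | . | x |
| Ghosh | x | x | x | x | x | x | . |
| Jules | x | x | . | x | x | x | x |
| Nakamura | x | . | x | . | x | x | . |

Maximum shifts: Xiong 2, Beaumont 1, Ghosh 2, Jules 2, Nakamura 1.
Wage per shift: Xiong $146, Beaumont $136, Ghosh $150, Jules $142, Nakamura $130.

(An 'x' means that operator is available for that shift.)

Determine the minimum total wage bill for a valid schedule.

Picking the cheapest available operator for each shift independently would cost $1070, but that ignores the shift limits.
An optimal schedule: Block 1→Ghosh, Block 2→Beaumont, Block 3→Xiong, Block 4→Ghosh, Block 5→Jules, Block 6→Jules+Nakamura, Block 7→Xiong.
Total: 150 + 136 + 146 + 150 + 142 + 142 + 130 + 146 = $1142.

$1142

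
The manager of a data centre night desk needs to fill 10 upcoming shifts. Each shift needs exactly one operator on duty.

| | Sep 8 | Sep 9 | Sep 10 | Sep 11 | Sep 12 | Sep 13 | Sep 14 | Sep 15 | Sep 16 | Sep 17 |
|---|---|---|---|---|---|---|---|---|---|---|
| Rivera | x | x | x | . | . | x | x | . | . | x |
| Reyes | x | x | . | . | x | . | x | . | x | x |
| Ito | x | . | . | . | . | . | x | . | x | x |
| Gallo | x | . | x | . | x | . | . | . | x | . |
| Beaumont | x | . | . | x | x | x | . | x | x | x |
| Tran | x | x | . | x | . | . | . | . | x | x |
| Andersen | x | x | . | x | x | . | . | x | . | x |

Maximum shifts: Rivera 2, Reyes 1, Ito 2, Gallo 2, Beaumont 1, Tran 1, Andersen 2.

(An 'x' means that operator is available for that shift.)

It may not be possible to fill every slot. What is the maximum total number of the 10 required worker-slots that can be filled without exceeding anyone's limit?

10

Total capacity across all operators is 2+1+2+2+1+1+2 = 11, and 10 slots are needed, so at most 10 can be filled.
An assignment achieving 10: Sep 8→Gallo, Sep 9→Andersen, Sep 10→Rivera, Sep 11→Tran, Sep 12→Gallo, Sep 13→Rivera, Sep 14→Reyes, Sep 15→Beaumont, Sep 16→Ito, Sep 17→Ito.
Loads: Rivera 2/2, Reyes 1/1, Ito 2/2, Gallo 2/2, Beaumont 1/1, Tran 1/1, Andersen 1/2.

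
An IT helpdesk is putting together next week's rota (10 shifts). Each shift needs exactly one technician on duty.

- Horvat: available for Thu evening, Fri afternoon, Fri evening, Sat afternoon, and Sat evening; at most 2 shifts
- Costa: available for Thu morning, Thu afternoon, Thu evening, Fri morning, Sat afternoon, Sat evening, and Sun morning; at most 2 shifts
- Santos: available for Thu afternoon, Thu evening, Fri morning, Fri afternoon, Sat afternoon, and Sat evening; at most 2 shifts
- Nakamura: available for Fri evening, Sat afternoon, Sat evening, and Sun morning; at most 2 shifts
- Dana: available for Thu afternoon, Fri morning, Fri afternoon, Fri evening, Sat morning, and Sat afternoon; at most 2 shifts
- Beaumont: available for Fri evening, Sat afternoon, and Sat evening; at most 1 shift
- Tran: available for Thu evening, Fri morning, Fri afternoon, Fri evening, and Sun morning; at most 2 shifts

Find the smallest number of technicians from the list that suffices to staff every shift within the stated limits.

5

10 slots to fill and no one can take more than 2, so at least ⌈10/2⌉ = 5 technicians are needed.
Horvat, Costa, Santos, Nakamura, and Dana alone can cover everything: Thu morning→Costa, Thu afternoon→Santos, Thu evening→Horvat, Fri morning→Santos, Fri afternoon→Horvat, Fri evening→Nakamura, Sat morning→Dana, Sat afternoon→Dana, Sat evening→Nakamura, Sun morning→Costa.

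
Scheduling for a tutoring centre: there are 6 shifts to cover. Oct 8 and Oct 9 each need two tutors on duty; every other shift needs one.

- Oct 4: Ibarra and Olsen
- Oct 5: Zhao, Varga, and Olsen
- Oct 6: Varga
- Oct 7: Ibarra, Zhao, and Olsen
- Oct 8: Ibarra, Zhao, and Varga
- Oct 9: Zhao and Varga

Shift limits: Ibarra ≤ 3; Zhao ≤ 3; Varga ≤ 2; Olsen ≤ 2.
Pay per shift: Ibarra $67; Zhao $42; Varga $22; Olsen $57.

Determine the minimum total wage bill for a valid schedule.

$351

Oct 6 can only be covered by Varga, so that assignment is forced.
Oct 9 can only be covered by Zhao and Varga, so that assignment is forced.
Picking the cheapest available tutor for each shift independently would cost $271, but that ignores the shift limits.
An optimal schedule: Oct 4→Olsen, Oct 5→Zhao, Oct 6→Varga, Oct 7→Olsen, Oct 8→Zhao+Ibarra, Oct 9→Varga+Zhao.
Total: 57 + 42 + 22 + 57 + 42 + 67 + 22 + 42 = $351.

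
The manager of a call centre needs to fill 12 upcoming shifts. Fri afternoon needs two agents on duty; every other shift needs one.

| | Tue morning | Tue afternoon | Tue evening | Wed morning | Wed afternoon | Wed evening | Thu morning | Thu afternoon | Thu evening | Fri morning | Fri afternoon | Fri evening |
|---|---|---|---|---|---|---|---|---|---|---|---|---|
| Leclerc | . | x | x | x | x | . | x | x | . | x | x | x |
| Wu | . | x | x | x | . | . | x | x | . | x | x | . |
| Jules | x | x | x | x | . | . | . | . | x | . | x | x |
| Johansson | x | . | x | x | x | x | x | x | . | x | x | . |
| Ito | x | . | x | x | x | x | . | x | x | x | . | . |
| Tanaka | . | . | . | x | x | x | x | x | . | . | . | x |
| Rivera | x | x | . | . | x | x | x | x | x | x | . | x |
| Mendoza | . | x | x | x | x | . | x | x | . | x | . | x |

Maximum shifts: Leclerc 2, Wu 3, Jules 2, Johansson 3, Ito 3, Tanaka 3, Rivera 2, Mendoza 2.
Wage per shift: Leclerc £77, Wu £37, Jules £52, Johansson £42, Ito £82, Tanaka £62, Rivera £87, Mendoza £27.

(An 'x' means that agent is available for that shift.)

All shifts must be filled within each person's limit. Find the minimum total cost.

£581

Picking the cheapest available agent for each shift independently would cost £431, but that ignores the shift limits.
An optimal schedule: Tue morning→Johansson, Tue afternoon→Mendoza, Tue evening→Wu, Wed morning→Tanaka, Wed afternoon→Johansson, Wed evening→Johansson, Thu morning→Tanaka, Thu afternoon→Tanaka, Thu evening→Jules, Fri morning→Wu, Fri afternoon→Wu+Jules, Fri evening→Mendoza.
Total: 42 + 27 + 37 + 62 + 42 + 42 + 62 + 62 + 52 + 37 + 37 + 52 + 27 = £581.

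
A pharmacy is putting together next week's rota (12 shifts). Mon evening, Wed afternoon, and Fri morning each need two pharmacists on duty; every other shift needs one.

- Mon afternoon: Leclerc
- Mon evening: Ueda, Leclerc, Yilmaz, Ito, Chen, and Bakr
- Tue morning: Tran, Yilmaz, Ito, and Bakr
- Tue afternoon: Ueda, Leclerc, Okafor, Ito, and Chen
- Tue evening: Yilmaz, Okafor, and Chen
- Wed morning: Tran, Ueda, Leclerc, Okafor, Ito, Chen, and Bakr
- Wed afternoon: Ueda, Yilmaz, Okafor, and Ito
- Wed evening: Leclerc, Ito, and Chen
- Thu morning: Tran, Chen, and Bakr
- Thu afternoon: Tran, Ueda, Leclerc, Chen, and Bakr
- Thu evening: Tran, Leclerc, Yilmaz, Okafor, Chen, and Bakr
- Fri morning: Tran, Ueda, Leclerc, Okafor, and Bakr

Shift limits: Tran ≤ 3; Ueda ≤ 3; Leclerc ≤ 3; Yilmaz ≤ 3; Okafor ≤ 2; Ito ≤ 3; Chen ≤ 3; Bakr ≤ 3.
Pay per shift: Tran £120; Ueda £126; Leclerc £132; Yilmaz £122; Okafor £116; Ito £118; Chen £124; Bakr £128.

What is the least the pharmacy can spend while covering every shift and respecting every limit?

£1816

Mon afternoon can only be covered by Leclerc, so that assignment is forced.
Picking the cheapest available pharmacist for each shift independently would cost £1782, but that ignores the shift limits.
An optimal schedule: Mon afternoon→Leclerc, Mon evening→Yilmaz+Chen, Tue morning→Ito, Tue afternoon→Chen, Tue evening→Okafor, Wed morning→Chen, Wed afternoon→Ito+Yilmaz, Wed evening→Ito, Thu morning→Tran, Thu afternoon→Tran, Thu evening→Yilmaz, Fri morning→Okafor+Tran.
Total: 132 + 122 + 124 + 118 + 124 + 116 + 124 + 118 + 122 + 118 + 120 + 120 + 122 + 116 + 120 = £1816.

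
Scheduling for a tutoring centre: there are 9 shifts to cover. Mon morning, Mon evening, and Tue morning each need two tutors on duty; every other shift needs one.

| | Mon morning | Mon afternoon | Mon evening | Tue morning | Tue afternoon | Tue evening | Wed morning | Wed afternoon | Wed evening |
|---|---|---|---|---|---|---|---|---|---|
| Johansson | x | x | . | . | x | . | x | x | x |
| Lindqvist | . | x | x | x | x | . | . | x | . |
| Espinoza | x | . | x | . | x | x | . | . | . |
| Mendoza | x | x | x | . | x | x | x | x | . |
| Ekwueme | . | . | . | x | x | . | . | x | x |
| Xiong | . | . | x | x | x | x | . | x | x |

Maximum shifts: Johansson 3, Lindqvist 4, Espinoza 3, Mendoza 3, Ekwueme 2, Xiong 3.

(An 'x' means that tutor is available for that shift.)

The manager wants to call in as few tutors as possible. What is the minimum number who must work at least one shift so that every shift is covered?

12 slots to fill and no one can take more than 4, so at least ⌈12/4⌉ = 3 tutors are needed.
Any 3 tutors together have capacity at most 4+3+3 = 10 < 12 slots, so 3 can never suffice.
Johansson, Lindqvist, Espinoza, and Ekwueme alone can cover everything: Mon morning→Johansson+Espinoza, Mon afternoon→Johansson, Mon evening→Lindqvist+Espinoza, Tue morning→Lindqvist+Ekwueme, Tue afternoon→Lindqvist, Tue evening→Espinoza, Wed morning→Johansson, Wed afternoon→Lindqvist, Wed evening→Ekwueme.

4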